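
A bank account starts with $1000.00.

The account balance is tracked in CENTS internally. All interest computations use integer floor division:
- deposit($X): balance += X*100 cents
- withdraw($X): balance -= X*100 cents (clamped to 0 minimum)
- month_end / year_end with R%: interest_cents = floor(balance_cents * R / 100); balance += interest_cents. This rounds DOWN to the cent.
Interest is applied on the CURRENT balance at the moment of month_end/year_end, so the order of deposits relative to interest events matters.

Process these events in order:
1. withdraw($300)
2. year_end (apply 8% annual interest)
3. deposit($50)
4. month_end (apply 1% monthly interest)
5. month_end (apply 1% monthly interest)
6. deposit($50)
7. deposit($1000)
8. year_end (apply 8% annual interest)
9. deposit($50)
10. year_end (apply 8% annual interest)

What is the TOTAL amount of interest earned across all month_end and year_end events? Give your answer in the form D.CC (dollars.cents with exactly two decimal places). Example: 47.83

Answer: 387.72

Derivation:
After 1 (withdraw($300)): balance=$700.00 total_interest=$0.00
After 2 (year_end (apply 8% annual interest)): balance=$756.00 total_interest=$56.00
After 3 (deposit($50)): balance=$806.00 total_interest=$56.00
After 4 (month_end (apply 1% monthly interest)): balance=$814.06 total_interest=$64.06
After 5 (month_end (apply 1% monthly interest)): balance=$822.20 total_interest=$72.20
After 6 (deposit($50)): balance=$872.20 total_interest=$72.20
After 7 (deposit($1000)): balance=$1872.20 total_interest=$72.20
After 8 (year_end (apply 8% annual interest)): balance=$2021.97 total_interest=$221.97
After 9 (deposit($50)): balance=$2071.97 total_interest=$221.97
After 10 (year_end (apply 8% annual interest)): balance=$2237.72 total_interest=$387.72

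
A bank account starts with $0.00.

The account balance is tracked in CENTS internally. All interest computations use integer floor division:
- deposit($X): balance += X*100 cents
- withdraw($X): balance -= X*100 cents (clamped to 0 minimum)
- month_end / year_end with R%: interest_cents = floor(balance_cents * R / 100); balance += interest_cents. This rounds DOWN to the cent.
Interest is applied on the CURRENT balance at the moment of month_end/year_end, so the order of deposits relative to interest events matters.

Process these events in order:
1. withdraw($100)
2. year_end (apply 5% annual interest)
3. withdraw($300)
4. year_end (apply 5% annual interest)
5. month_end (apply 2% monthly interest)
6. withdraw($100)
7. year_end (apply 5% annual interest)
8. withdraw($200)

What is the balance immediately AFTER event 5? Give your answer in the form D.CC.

After 1 (withdraw($100)): balance=$0.00 total_interest=$0.00
After 2 (year_end (apply 5% annual interest)): balance=$0.00 total_interest=$0.00
After 3 (withdraw($300)): balance=$0.00 total_interest=$0.00
After 4 (year_end (apply 5% annual interest)): balance=$0.00 total_interest=$0.00
After 5 (month_end (apply 2% monthly interest)): balance=$0.00 total_interest=$0.00

Answer: 0.00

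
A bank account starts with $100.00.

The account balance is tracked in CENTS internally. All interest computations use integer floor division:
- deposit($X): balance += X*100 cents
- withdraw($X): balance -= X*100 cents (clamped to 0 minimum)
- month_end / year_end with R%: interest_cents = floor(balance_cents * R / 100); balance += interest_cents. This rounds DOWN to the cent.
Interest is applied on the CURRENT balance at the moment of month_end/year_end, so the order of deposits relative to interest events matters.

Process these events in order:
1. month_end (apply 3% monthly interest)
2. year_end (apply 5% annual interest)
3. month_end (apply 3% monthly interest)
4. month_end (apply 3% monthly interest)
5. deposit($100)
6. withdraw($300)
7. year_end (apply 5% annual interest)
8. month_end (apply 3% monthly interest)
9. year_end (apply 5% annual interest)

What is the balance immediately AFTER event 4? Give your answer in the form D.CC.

After 1 (month_end (apply 3% monthly interest)): balance=$103.00 total_interest=$3.00
After 2 (year_end (apply 5% annual interest)): balance=$108.15 total_interest=$8.15
After 3 (month_end (apply 3% monthly interest)): balance=$111.39 total_interest=$11.39
After 4 (month_end (apply 3% monthly interest)): balance=$114.73 total_interest=$14.73

Answer: 114.73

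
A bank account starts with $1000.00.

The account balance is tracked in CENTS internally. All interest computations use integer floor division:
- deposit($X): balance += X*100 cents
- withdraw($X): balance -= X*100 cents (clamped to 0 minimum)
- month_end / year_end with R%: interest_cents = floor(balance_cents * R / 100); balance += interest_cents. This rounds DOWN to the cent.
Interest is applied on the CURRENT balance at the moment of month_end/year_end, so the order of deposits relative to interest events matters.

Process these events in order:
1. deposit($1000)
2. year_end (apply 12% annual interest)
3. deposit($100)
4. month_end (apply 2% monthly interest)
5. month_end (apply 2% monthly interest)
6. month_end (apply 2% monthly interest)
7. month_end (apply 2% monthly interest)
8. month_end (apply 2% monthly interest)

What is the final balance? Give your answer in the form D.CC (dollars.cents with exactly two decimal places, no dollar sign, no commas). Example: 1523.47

After 1 (deposit($1000)): balance=$2000.00 total_interest=$0.00
After 2 (year_end (apply 12% annual interest)): balance=$2240.00 total_interest=$240.00
After 3 (deposit($100)): balance=$2340.00 total_interest=$240.00
After 4 (month_end (apply 2% monthly interest)): balance=$2386.80 total_interest=$286.80
After 5 (month_end (apply 2% monthly interest)): balance=$2434.53 total_interest=$334.53
After 6 (month_end (apply 2% monthly interest)): balance=$2483.22 total_interest=$383.22
After 7 (month_end (apply 2% monthly interest)): balance=$2532.88 total_interest=$432.88
After 8 (month_end (apply 2% monthly interest)): balance=$2583.53 total_interest=$483.53

Answer: 2583.53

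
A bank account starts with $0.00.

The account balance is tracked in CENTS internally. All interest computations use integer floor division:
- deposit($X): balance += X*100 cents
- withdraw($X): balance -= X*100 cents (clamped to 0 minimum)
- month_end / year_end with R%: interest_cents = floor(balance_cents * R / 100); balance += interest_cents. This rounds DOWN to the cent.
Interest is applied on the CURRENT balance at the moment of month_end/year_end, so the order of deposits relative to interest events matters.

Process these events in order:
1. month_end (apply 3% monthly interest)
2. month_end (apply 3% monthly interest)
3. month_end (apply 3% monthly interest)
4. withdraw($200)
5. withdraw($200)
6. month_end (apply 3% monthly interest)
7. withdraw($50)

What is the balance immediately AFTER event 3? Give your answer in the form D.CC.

Answer: 0.00

Derivation:
After 1 (month_end (apply 3% monthly interest)): balance=$0.00 total_interest=$0.00
After 2 (month_end (apply 3% monthly interest)): balance=$0.00 total_interest=$0.00
After 3 (month_end (apply 3% monthly interest)): balance=$0.00 total_interest=$0.00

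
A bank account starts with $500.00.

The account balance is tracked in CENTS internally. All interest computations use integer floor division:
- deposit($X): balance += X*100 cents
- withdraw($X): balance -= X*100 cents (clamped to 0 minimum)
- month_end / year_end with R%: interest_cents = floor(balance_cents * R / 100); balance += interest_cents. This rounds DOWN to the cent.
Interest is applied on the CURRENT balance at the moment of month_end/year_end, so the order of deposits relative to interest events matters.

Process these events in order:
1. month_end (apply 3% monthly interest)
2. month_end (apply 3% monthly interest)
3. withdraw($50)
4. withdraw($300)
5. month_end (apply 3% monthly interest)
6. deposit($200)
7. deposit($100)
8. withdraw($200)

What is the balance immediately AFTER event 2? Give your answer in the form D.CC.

After 1 (month_end (apply 3% monthly interest)): balance=$515.00 total_interest=$15.00
After 2 (month_end (apply 3% monthly interest)): balance=$530.45 total_interest=$30.45

Answer: 530.45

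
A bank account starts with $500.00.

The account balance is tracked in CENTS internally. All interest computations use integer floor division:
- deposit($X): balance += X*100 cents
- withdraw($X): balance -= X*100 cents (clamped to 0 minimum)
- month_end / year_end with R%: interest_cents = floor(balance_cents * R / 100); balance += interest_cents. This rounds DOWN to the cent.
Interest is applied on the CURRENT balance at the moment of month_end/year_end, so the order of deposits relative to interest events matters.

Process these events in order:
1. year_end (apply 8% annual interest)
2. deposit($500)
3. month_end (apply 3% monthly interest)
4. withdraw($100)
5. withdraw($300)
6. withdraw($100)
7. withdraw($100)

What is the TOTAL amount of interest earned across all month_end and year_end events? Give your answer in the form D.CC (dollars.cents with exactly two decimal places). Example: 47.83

After 1 (year_end (apply 8% annual interest)): balance=$540.00 total_interest=$40.00
After 2 (deposit($500)): balance=$1040.00 total_interest=$40.00
After 3 (month_end (apply 3% monthly interest)): balance=$1071.20 total_interest=$71.20
After 4 (withdraw($100)): balance=$971.20 total_interest=$71.20
After 5 (withdraw($300)): balance=$671.20 total_interest=$71.20
After 6 (withdraw($100)): balance=$571.20 total_interest=$71.20
After 7 (withdraw($100)): balance=$471.20 total_interest=$71.20

Answer: 71.20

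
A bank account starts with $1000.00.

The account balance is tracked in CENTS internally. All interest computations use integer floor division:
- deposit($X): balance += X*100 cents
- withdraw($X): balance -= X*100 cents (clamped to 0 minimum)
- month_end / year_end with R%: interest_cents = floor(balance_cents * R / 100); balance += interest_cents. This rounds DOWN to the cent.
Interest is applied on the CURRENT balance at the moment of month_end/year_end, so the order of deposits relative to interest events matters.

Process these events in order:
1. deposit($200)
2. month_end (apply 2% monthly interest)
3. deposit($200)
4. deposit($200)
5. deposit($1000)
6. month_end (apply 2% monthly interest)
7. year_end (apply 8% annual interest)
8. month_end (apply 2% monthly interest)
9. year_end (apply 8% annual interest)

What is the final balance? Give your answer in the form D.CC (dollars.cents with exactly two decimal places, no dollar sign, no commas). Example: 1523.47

Answer: 3184.27

Derivation:
After 1 (deposit($200)): balance=$1200.00 total_interest=$0.00
After 2 (month_end (apply 2% monthly interest)): balance=$1224.00 total_interest=$24.00
After 3 (deposit($200)): balance=$1424.00 total_interest=$24.00
After 4 (deposit($200)): balance=$1624.00 total_interest=$24.00
After 5 (deposit($1000)): balance=$2624.00 total_interest=$24.00
After 6 (month_end (apply 2% monthly interest)): balance=$2676.48 total_interest=$76.48
After 7 (year_end (apply 8% annual interest)): balance=$2890.59 total_interest=$290.59
After 8 (month_end (apply 2% monthly interest)): balance=$2948.40 total_interest=$348.40
After 9 (year_end (apply 8% annual interest)): balance=$3184.27 total_interest=$584.27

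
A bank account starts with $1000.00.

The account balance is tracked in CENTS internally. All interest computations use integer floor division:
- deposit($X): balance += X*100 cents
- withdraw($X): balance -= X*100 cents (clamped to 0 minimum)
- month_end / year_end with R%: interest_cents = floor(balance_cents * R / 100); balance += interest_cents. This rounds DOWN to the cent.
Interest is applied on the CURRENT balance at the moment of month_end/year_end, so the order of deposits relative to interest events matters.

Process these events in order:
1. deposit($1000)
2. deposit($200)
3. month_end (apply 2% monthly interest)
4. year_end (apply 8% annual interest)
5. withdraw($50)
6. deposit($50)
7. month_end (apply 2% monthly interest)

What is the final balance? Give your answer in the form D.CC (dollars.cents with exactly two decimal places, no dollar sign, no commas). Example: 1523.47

After 1 (deposit($1000)): balance=$2000.00 total_interest=$0.00
After 2 (deposit($200)): balance=$2200.00 total_interest=$0.00
After 3 (month_end (apply 2% monthly interest)): balance=$2244.00 total_interest=$44.00
After 4 (year_end (apply 8% annual interest)): balance=$2423.52 total_interest=$223.52
After 5 (withdraw($50)): balance=$2373.52 total_interest=$223.52
After 6 (deposit($50)): balance=$2423.52 total_interest=$223.52
After 7 (month_end (apply 2% monthly interest)): balance=$2471.99 total_interest=$271.99

Answer: 2471.99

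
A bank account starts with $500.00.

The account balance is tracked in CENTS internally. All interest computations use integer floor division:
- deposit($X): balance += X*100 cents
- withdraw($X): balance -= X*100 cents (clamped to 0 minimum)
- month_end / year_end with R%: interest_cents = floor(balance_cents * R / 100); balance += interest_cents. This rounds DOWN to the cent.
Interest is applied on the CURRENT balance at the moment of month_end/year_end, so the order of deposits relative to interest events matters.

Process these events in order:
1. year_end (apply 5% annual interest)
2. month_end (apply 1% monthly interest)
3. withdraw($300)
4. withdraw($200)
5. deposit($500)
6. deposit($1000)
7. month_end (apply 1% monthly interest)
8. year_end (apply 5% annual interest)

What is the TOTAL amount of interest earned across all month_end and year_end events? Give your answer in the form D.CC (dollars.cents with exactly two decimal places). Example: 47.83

Answer: 122.82

Derivation:
After 1 (year_end (apply 5% annual interest)): balance=$525.00 total_interest=$25.00
After 2 (month_end (apply 1% monthly interest)): balance=$530.25 total_interest=$30.25
After 3 (withdraw($300)): balance=$230.25 total_interest=$30.25
After 4 (withdraw($200)): balance=$30.25 total_interest=$30.25
After 5 (deposit($500)): balance=$530.25 total_interest=$30.25
After 6 (deposit($1000)): balance=$1530.25 total_interest=$30.25
After 7 (month_end (apply 1% monthly interest)): balance=$1545.55 total_interest=$45.55
After 8 (year_end (apply 5% annual interest)): balance=$1622.82 total_interest=$122.82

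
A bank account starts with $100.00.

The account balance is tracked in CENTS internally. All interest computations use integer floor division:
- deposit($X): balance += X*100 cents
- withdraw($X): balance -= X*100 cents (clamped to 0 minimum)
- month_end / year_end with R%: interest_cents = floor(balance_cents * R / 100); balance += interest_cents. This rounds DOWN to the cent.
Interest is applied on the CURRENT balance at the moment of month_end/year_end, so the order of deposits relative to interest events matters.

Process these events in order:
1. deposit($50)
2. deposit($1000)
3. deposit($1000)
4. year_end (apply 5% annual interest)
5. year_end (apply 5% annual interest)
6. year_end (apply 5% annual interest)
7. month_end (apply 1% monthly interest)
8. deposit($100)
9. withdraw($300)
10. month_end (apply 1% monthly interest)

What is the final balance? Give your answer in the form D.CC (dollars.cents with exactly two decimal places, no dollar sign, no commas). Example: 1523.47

After 1 (deposit($50)): balance=$150.00 total_interest=$0.00
After 2 (deposit($1000)): balance=$1150.00 total_interest=$0.00
After 3 (deposit($1000)): balance=$2150.00 total_interest=$0.00
After 4 (year_end (apply 5% annual interest)): balance=$2257.50 total_interest=$107.50
After 5 (year_end (apply 5% annual interest)): balance=$2370.37 total_interest=$220.37
After 6 (year_end (apply 5% annual interest)): balance=$2488.88 total_interest=$338.88
After 7 (month_end (apply 1% monthly interest)): balance=$2513.76 total_interest=$363.76
After 8 (deposit($100)): balance=$2613.76 total_interest=$363.76
After 9 (withdraw($300)): balance=$2313.76 total_interest=$363.76
After 10 (month_end (apply 1% monthly interest)): balance=$2336.89 total_interest=$386.89

Answer: 2336.89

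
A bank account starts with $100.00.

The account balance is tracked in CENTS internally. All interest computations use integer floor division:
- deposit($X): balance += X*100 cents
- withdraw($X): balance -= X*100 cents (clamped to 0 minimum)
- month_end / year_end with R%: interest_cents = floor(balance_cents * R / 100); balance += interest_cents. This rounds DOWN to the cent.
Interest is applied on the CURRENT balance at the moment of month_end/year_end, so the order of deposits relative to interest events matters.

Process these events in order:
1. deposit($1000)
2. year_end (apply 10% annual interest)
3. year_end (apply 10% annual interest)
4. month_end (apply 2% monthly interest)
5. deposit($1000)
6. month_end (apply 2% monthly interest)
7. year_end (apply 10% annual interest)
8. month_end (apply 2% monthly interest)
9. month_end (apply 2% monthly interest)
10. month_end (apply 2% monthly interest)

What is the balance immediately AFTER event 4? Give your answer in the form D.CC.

After 1 (deposit($1000)): balance=$1100.00 total_interest=$0.00
After 2 (year_end (apply 10% annual interest)): balance=$1210.00 total_interest=$110.00
After 3 (year_end (apply 10% annual interest)): balance=$1331.00 total_interest=$231.00
After 4 (month_end (apply 2% monthly interest)): balance=$1357.62 total_interest=$257.62

Answer: 1357.62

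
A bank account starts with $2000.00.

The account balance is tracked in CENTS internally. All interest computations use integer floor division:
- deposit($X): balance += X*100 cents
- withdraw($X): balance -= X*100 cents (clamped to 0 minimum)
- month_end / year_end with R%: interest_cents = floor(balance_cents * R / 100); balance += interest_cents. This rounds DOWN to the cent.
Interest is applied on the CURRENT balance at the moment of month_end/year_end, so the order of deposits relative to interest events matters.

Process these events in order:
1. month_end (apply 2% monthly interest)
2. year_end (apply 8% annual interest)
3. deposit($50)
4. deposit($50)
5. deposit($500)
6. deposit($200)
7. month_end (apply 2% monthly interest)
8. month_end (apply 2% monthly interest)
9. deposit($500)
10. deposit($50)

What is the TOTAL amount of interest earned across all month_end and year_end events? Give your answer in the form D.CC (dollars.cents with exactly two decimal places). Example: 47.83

Answer: 324.52

Derivation:
After 1 (month_end (apply 2% monthly interest)): balance=$2040.00 total_interest=$40.00
After 2 (year_end (apply 8% annual interest)): balance=$2203.20 total_interest=$203.20
After 3 (deposit($50)): balance=$2253.20 total_interest=$203.20
After 4 (deposit($50)): balance=$2303.20 total_interest=$203.20
After 5 (deposit($500)): balance=$2803.20 total_interest=$203.20
After 6 (deposit($200)): balance=$3003.20 total_interest=$203.20
After 7 (month_end (apply 2% monthly interest)): balance=$3063.26 total_interest=$263.26
After 8 (month_end (apply 2% monthly interest)): balance=$3124.52 total_interest=$324.52
After 9 (deposit($500)): balance=$3624.52 total_interest=$324.52
After 10 (deposit($50)): balance=$3674.52 total_interest=$324.52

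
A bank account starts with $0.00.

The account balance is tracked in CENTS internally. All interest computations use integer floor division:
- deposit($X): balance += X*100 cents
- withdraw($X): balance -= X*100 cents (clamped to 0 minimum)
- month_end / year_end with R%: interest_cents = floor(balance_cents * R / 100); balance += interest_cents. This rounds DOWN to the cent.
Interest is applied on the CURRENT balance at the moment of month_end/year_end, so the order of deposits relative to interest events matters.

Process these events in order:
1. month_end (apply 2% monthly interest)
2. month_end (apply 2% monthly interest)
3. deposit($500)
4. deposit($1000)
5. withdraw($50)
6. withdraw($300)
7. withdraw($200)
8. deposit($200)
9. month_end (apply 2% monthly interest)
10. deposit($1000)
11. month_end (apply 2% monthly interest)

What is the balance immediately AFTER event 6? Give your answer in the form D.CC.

Answer: 1150.00

Derivation:
After 1 (month_end (apply 2% monthly interest)): balance=$0.00 total_interest=$0.00
After 2 (month_end (apply 2% monthly interest)): balance=$0.00 total_interest=$0.00
After 3 (deposit($500)): balance=$500.00 total_interest=$0.00
After 4 (deposit($1000)): balance=$1500.00 total_interest=$0.00
After 5 (withdraw($50)): balance=$1450.00 total_interest=$0.00
After 6 (withdraw($300)): balance=$1150.00 total_interest=$0.00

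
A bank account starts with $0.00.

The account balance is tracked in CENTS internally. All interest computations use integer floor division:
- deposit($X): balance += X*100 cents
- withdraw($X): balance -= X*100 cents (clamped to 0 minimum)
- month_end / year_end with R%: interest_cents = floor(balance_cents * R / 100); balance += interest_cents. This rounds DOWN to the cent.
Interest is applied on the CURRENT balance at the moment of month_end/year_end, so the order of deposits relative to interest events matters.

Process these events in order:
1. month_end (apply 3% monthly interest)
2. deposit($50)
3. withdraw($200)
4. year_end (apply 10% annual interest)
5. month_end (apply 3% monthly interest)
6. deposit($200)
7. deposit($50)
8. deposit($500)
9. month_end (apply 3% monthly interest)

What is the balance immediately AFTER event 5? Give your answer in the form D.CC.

Answer: 0.00

Derivation:
After 1 (month_end (apply 3% monthly interest)): balance=$0.00 total_interest=$0.00
After 2 (deposit($50)): balance=$50.00 total_interest=$0.00
After 3 (withdraw($200)): balance=$0.00 total_interest=$0.00
After 4 (year_end (apply 10% annual interest)): balance=$0.00 total_interest=$0.00
After 5 (month_end (apply 3% monthly interest)): balance=$0.00 total_interest=$0.00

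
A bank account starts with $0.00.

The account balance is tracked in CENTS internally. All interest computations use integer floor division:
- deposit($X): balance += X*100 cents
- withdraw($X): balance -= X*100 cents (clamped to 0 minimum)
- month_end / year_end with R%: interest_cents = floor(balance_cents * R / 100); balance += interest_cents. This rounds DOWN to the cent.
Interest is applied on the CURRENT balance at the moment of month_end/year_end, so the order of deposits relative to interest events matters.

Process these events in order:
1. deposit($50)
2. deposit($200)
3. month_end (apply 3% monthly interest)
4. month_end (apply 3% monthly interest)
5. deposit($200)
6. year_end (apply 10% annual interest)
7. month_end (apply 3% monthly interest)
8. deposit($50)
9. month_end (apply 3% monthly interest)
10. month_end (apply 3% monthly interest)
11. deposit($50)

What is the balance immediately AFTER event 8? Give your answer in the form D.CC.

After 1 (deposit($50)): balance=$50.00 total_interest=$0.00
After 2 (deposit($200)): balance=$250.00 total_interest=$0.00
After 3 (month_end (apply 3% monthly interest)): balance=$257.50 total_interest=$7.50
After 4 (month_end (apply 3% monthly interest)): balance=$265.22 total_interest=$15.22
After 5 (deposit($200)): balance=$465.22 total_interest=$15.22
After 6 (year_end (apply 10% annual interest)): balance=$511.74 total_interest=$61.74
After 7 (month_end (apply 3% monthly interest)): balance=$527.09 total_interest=$77.09
After 8 (deposit($50)): balance=$577.09 total_interest=$77.09

Answer: 577.09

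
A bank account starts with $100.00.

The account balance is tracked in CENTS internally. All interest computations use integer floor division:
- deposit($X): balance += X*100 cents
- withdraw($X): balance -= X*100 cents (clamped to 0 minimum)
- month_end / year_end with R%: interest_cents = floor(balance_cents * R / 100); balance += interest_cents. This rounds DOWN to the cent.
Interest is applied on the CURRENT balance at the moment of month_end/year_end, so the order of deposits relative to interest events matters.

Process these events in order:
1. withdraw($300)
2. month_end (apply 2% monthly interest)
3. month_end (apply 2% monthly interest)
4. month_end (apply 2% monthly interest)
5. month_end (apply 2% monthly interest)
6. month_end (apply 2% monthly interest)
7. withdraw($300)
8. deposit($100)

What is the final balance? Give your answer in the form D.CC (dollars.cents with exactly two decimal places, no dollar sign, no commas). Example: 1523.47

Answer: 100.00

Derivation:
After 1 (withdraw($300)): balance=$0.00 total_interest=$0.00
After 2 (month_end (apply 2% monthly interest)): balance=$0.00 total_interest=$0.00
After 3 (month_end (apply 2% monthly interest)): balance=$0.00 total_interest=$0.00
After 4 (month_end (apply 2% monthly interest)): balance=$0.00 total_interest=$0.00
After 5 (month_end (apply 2% monthly interest)): balance=$0.00 total_interest=$0.00
After 6 (month_end (apply 2% monthly interest)): balance=$0.00 total_interest=$0.00
After 7 (withdraw($300)): balance=$0.00 total_interest=$0.00
After 8 (deposit($100)): balance=$100.00 total_interest=$0.00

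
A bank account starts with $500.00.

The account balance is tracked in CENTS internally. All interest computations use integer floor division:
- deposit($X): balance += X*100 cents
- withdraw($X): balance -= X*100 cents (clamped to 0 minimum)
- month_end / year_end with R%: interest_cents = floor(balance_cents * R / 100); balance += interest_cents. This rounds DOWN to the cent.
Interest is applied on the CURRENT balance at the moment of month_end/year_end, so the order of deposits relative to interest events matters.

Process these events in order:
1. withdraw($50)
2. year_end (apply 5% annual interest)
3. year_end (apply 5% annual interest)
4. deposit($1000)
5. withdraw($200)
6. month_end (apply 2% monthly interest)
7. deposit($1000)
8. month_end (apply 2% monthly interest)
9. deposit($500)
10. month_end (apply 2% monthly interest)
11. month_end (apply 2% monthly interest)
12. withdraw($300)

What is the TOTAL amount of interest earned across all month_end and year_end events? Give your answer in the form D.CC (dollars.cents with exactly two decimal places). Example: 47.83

Answer: 234.35

Derivation:
After 1 (withdraw($50)): balance=$450.00 total_interest=$0.00
After 2 (year_end (apply 5% annual interest)): balance=$472.50 total_interest=$22.50
After 3 (year_end (apply 5% annual interest)): balance=$496.12 total_interest=$46.12
After 4 (deposit($1000)): balance=$1496.12 total_interest=$46.12
After 5 (withdraw($200)): balance=$1296.12 total_interest=$46.12
After 6 (month_end (apply 2% monthly interest)): balance=$1322.04 total_interest=$72.04
After 7 (deposit($1000)): balance=$2322.04 total_interest=$72.04
After 8 (month_end (apply 2% monthly interest)): balance=$2368.48 total_interest=$118.48
After 9 (deposit($500)): balance=$2868.48 total_interest=$118.48
After 10 (month_end (apply 2% monthly interest)): balance=$2925.84 total_interest=$175.84
After 11 (month_end (apply 2% monthly interest)): balance=$2984.35 total_interest=$234.35
After 12 (withdraw($300)): balance=$2684.35 total_interest=$234.35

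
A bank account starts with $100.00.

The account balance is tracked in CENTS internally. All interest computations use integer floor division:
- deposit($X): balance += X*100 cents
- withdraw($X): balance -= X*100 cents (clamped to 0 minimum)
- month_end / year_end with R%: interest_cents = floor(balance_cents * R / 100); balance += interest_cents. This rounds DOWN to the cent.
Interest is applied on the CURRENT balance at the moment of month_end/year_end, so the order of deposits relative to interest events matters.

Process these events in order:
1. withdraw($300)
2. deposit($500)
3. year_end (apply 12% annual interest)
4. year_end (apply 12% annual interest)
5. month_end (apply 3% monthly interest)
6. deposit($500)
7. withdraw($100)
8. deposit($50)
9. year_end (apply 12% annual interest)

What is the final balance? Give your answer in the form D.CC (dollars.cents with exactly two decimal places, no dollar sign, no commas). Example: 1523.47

Answer: 1227.53

Derivation:
After 1 (withdraw($300)): balance=$0.00 total_interest=$0.00
After 2 (deposit($500)): balance=$500.00 total_interest=$0.00
After 3 (year_end (apply 12% annual interest)): balance=$560.00 total_interest=$60.00
After 4 (year_end (apply 12% annual interest)): balance=$627.20 total_interest=$127.20
After 5 (month_end (apply 3% monthly interest)): balance=$646.01 total_interest=$146.01
After 6 (deposit($500)): balance=$1146.01 total_interest=$146.01
After 7 (withdraw($100)): balance=$1046.01 total_interest=$146.01
After 8 (deposit($50)): balance=$1096.01 total_interest=$146.01
After 9 (year_end (apply 12% annual interest)): balance=$1227.53 total_interest=$277.53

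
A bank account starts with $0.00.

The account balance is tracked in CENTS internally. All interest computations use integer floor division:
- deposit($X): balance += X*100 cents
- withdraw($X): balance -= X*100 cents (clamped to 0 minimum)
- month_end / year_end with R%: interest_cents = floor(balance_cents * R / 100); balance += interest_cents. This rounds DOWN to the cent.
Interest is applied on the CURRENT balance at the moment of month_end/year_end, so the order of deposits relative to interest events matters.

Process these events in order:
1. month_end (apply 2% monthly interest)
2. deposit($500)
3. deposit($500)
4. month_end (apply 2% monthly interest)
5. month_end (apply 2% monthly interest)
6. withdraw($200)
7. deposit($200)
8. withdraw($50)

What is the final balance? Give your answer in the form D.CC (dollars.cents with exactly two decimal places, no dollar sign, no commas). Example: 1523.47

Answer: 990.40

Derivation:
After 1 (month_end (apply 2% monthly interest)): balance=$0.00 total_interest=$0.00
After 2 (deposit($500)): balance=$500.00 total_interest=$0.00
After 3 (deposit($500)): balance=$1000.00 total_interest=$0.00
After 4 (month_end (apply 2% monthly interest)): balance=$1020.00 total_interest=$20.00
After 5 (month_end (apply 2% monthly interest)): balance=$1040.40 total_interest=$40.40
After 6 (withdraw($200)): balance=$840.40 total_interest=$40.40
After 7 (deposit($200)): balance=$1040.40 total_interest=$40.40
After 8 (withdraw($50)): balance=$990.40 total_interest=$40.40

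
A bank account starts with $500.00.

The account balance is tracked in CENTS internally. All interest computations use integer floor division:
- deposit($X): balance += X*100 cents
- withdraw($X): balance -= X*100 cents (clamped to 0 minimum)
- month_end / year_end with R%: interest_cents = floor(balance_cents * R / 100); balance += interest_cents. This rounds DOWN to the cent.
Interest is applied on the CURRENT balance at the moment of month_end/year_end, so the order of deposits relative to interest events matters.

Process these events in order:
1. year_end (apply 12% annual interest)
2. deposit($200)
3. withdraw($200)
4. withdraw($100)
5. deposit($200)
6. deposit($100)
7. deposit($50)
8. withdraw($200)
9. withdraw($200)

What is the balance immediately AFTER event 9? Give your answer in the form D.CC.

After 1 (year_end (apply 12% annual interest)): balance=$560.00 total_interest=$60.00
After 2 (deposit($200)): balance=$760.00 total_interest=$60.00
After 3 (withdraw($200)): balance=$560.00 total_interest=$60.00
After 4 (withdraw($100)): balance=$460.00 total_interest=$60.00
After 5 (deposit($200)): balance=$660.00 total_interest=$60.00
After 6 (deposit($100)): balance=$760.00 total_interest=$60.00
After 7 (deposit($50)): balance=$810.00 total_interest=$60.00
After 8 (withdraw($200)): balance=$610.00 total_interest=$60.00
After 9 (withdraw($200)): balance=$410.00 total_interest=$60.00

Answer: 410.00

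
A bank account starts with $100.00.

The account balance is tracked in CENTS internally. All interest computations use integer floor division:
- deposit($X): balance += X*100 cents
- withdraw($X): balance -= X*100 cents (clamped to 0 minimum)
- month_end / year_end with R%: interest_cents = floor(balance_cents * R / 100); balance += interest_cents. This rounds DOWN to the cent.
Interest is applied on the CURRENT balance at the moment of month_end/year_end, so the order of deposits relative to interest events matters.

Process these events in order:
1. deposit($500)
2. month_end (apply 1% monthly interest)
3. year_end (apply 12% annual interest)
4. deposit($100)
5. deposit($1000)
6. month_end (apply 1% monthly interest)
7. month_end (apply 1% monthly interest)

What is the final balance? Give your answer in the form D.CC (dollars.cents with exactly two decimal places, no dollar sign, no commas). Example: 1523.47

Answer: 1814.46

Derivation:
After 1 (deposit($500)): balance=$600.00 total_interest=$0.00
After 2 (month_end (apply 1% monthly interest)): balance=$606.00 total_interest=$6.00
After 3 (year_end (apply 12% annual interest)): balance=$678.72 total_interest=$78.72
After 4 (deposit($100)): balance=$778.72 total_interest=$78.72
After 5 (deposit($1000)): balance=$1778.72 total_interest=$78.72
After 6 (month_end (apply 1% monthly interest)): balance=$1796.50 total_interest=$96.50
After 7 (month_end (apply 1% monthly interest)): balance=$1814.46 total_interest=$114.46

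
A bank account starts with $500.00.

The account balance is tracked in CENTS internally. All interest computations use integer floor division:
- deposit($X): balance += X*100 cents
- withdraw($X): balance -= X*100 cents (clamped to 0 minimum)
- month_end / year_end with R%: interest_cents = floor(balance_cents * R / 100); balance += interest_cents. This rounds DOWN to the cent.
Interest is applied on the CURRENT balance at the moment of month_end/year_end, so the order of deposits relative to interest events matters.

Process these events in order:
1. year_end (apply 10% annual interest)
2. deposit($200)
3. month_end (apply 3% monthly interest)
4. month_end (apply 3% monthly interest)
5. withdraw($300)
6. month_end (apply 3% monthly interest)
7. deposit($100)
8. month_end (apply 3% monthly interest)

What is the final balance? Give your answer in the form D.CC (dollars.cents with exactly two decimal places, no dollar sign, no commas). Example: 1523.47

After 1 (year_end (apply 10% annual interest)): balance=$550.00 total_interest=$50.00
After 2 (deposit($200)): balance=$750.00 total_interest=$50.00
After 3 (month_end (apply 3% monthly interest)): balance=$772.50 total_interest=$72.50
After 4 (month_end (apply 3% monthly interest)): balance=$795.67 total_interest=$95.67
After 5 (withdraw($300)): balance=$495.67 total_interest=$95.67
After 6 (month_end (apply 3% monthly interest)): balance=$510.54 total_interest=$110.54
After 7 (deposit($100)): balance=$610.54 total_interest=$110.54
After 8 (month_end (apply 3% monthly interest)): balance=$628.85 total_interest=$128.85

Answer: 628.85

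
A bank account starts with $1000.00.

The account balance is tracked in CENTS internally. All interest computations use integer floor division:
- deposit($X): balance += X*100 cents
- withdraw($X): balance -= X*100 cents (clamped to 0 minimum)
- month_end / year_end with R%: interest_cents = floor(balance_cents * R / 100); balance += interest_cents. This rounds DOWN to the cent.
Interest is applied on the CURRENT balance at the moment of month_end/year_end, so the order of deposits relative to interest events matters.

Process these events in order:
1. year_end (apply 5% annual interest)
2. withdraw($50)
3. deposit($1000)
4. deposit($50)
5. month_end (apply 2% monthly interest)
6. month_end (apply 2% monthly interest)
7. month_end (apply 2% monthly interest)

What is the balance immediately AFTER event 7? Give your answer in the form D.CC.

Answer: 2175.47

Derivation:
After 1 (year_end (apply 5% annual interest)): balance=$1050.00 total_interest=$50.00
After 2 (withdraw($50)): balance=$1000.00 total_interest=$50.00
After 3 (deposit($1000)): balance=$2000.00 total_interest=$50.00
After 4 (deposit($50)): balance=$2050.00 total_interest=$50.00
After 5 (month_end (apply 2% monthly interest)): balance=$2091.00 total_interest=$91.00
After 6 (month_end (apply 2% monthly interest)): balance=$2132.82 total_interest=$132.82
After 7 (month_end (apply 2% monthly interest)): balance=$2175.47 total_interest=$175.47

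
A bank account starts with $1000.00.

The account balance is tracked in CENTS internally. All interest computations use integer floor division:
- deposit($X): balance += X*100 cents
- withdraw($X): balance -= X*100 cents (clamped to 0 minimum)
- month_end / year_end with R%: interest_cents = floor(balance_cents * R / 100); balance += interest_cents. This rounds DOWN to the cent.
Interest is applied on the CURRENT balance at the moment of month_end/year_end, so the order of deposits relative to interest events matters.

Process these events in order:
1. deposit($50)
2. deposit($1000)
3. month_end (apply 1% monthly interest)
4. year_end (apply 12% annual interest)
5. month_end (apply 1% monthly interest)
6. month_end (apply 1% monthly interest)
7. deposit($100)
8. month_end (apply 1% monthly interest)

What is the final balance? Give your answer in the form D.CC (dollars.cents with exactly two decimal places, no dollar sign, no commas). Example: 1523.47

After 1 (deposit($50)): balance=$1050.00 total_interest=$0.00
After 2 (deposit($1000)): balance=$2050.00 total_interest=$0.00
After 3 (month_end (apply 1% monthly interest)): balance=$2070.50 total_interest=$20.50
After 4 (year_end (apply 12% annual interest)): balance=$2318.96 total_interest=$268.96
After 5 (month_end (apply 1% monthly interest)): balance=$2342.14 total_interest=$292.14
After 6 (month_end (apply 1% monthly interest)): balance=$2365.56 total_interest=$315.56
After 7 (deposit($100)): balance=$2465.56 total_interest=$315.56
After 8 (month_end (apply 1% monthly interest)): balance=$2490.21 total_interest=$340.21

Answer: 2490.21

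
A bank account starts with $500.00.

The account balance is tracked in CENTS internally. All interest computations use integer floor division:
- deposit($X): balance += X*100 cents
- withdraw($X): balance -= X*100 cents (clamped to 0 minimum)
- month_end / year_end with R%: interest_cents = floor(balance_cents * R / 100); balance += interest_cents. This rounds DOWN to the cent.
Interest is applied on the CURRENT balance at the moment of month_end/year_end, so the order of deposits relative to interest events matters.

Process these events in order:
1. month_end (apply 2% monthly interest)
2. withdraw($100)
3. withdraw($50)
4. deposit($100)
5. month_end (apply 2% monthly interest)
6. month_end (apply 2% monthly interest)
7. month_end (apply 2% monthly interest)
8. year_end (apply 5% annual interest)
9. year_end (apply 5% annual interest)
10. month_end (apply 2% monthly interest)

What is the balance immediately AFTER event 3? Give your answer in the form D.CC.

After 1 (month_end (apply 2% monthly interest)): balance=$510.00 total_interest=$10.00
After 2 (withdraw($100)): balance=$410.00 total_interest=$10.00
After 3 (withdraw($50)): balance=$360.00 total_interest=$10.00

Answer: 360.00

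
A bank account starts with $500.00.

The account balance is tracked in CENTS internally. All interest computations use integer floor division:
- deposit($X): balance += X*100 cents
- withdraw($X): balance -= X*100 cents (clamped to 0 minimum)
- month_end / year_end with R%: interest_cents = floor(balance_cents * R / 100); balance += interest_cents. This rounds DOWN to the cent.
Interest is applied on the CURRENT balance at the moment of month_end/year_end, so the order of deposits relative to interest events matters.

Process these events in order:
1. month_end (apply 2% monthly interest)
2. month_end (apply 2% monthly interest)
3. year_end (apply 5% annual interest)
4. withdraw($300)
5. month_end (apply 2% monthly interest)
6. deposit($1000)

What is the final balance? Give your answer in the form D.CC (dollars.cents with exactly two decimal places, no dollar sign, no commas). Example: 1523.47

After 1 (month_end (apply 2% monthly interest)): balance=$510.00 total_interest=$10.00
After 2 (month_end (apply 2% monthly interest)): balance=$520.20 total_interest=$20.20
After 3 (year_end (apply 5% annual interest)): balance=$546.21 total_interest=$46.21
After 4 (withdraw($300)): balance=$246.21 total_interest=$46.21
After 5 (month_end (apply 2% monthly interest)): balance=$251.13 total_interest=$51.13
After 6 (deposit($1000)): balance=$1251.13 total_interest=$51.13

Answer: 1251.13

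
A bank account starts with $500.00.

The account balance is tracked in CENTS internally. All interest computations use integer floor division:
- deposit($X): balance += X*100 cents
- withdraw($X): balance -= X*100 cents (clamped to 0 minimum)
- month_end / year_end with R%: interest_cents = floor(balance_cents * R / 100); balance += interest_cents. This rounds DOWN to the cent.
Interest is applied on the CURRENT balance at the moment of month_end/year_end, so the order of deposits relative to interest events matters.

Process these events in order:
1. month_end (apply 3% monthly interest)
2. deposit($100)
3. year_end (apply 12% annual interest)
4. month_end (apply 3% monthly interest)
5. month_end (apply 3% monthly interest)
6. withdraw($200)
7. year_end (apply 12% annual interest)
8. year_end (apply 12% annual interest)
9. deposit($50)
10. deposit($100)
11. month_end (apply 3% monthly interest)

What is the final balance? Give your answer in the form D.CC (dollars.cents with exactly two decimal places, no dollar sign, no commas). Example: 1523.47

After 1 (month_end (apply 3% monthly interest)): balance=$515.00 total_interest=$15.00
After 2 (deposit($100)): balance=$615.00 total_interest=$15.00
After 3 (year_end (apply 12% annual interest)): balance=$688.80 total_interest=$88.80
After 4 (month_end (apply 3% monthly interest)): balance=$709.46 total_interest=$109.46
After 5 (month_end (apply 3% monthly interest)): balance=$730.74 total_interest=$130.74
After 6 (withdraw($200)): balance=$530.74 total_interest=$130.74
After 7 (year_end (apply 12% annual interest)): balance=$594.42 total_interest=$194.42
After 8 (year_end (apply 12% annual interest)): balance=$665.75 total_interest=$265.75
After 9 (deposit($50)): balance=$715.75 total_interest=$265.75
After 10 (deposit($100)): balance=$815.75 total_interest=$265.75
After 11 (month_end (apply 3% monthly interest)): balance=$840.22 total_interest=$290.22

Answer: 840.22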